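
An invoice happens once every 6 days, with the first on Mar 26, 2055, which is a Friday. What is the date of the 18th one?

Jul 6, 2055

The 18th occurrence is 17 intervals after the first: 17 × 6 = 102 days after Mar 26, 2055.
Mar has 31 days — 5 days to the end of Mar leaves 97.
Apr has 30 days (67 left).
May has 31 days (36 left).
Jun has 30 days (6 left).
6 days into Jul → Jul 6, 2055.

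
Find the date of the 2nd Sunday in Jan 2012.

Jan 2012 begins on a Sunday, so the first Sunday is Jan 1.
The 2nd Sunday is 1 weeks later: 1 + 7 = 8.

Jan 8, 2012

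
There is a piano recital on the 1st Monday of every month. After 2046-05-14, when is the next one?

2046-06-04

May 2046 starts on a Tuesday, so its 1st Monday is 2046-05-07 (6 days in).
That is not after 2046-05-14, so look at June 2046.
June 2046 starts on a Friday, so its 1st Monday is 2046-06-04 (3 days in).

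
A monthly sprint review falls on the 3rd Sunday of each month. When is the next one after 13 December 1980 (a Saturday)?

December 1980 starts on a Monday; its first Sunday is the 7th, so the 3rd Sunday is the 21st — 21 December 1980.
21 December 1980 is after 13 December 1980, so that is the next one.

21 December 1980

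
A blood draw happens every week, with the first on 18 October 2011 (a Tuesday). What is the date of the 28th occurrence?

24 April 2012

The 28th occurrence is 27 intervals after the first: 27 × 7 = 189 days after 18 October 2011.
October has 31 days — 13 days to the end of October leaves 176.
November has 30 days (146 left).
December has 31 days (115 left).
January has 31 days (84 left).
February has 29 days (55 left).
March has 31 days (24 left).
24 days into April → 24 April 2012.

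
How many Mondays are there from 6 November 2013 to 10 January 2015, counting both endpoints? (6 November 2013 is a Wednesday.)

6 November 2013 is a Wednesday; the first Monday on or after it is 11 November 2013 (5 days later).
From 11 November 2013 to 10 January 2015: 50 + 365 + 10 = 425 days (rest of 2013, 2014, to 10 January 2015 in 2015).
425 ÷ 7 = 60 full weeks with remainder 5, so 60 more Mondays after the first → 61.

61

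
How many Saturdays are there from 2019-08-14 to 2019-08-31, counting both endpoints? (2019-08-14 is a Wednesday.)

2019-08-14 is a Wednesday; the first Saturday on or after it is 2019-08-17 (3 days later).
From 2019-08-17 to 2019-08-31 is 31 − 17 = 14 days.
14 ÷ 7 = 2 full weeks with remainder 0, so 2 more Saturdays after the first → 3.

3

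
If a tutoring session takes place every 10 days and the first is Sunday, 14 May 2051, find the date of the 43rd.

7 July 2052

The 43rd occurrence is 42 intervals after the first: 42 × 10 = 420 days after 14 May 2051.
May has 31 days — 17 days to the end of May leaves 403.
From end of May to end of 2051 is 214 days (189 left).
January has 31 days (158 left).
February has 29 days (129 left).
March has 31 days (98 left).
April has 30 days (68 left).
May has 31 days (37 left).
June has 30 days (7 left).
7 days into July → 7 July 2052.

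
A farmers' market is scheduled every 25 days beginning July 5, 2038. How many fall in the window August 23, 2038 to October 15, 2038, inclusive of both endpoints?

3

Occurrences land 25·i days after July 5, 2038 for i = 0, 1, 2, …
August 23, 2038 is 49 days after the start; 49 ÷ 25 = 1 remainder 24; since the remainder is 24, round up to i = 2. First occurrence in the window: #3 on August 24, 2038 (2×25 = 50 days in).
October 15, 2038 is 102 days after the start; 102 ÷ 25 = 4 remainder 2. Last occurrence in the window: #5 on October 13, 2038.
Occurrences #3 through #5: 3 in total.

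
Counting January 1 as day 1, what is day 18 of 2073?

18 January 2073

18 into January → January 18.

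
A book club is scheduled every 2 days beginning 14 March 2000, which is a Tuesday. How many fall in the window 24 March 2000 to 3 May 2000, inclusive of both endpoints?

Occurrences land 2·i days after 14 March 2000 for i = 0, 1, 2, …
24 March 2000 is 10 days after the start; 10 ÷ 2 = 5 remainder 0. First occurrence in the window: #6 on 24 March 2000 (5×2 = 10 days in).
3 May 2000 is 50 days after the start; 50 ÷ 2 = 25 remainder 0. Last occurrence in the window: #26 on 3 May 2000.
Occurrences #6 through #26: 21 in total.

21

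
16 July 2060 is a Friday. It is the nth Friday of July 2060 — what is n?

3rd

Day 16 falls in week ⌈16/7⌉ of the month.
Days 1–7 hold the 1st Friday, 8–14 the 2nd, 15–21 the 3rd, 22–28 the 4th, 29–31 the 5th.
16 is in the range for the 3rd.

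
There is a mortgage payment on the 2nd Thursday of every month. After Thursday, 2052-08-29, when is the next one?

August 2052 starts on a Thursday; its first Thursday is the 1st, so the 2nd Thursday is the 8th — 2052-08-08.
That is not after 2052-08-29, so look at September 2052.
September 2052 starts on a Sunday; its first Thursday is the 5th, so the 2nd Thursday is the 12th — 2052-09-12.

2052-09-12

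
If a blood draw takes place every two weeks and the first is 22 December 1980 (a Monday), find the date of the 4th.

The 4th occurrence is 3 intervals after the first: 3 × 14 = 42 days after 22 December 1980.
December has 31 days — 9 days to the end of December leaves 33.
January has 31 days (2 left).
2 days into February → 2 February 1981.

2 February 1981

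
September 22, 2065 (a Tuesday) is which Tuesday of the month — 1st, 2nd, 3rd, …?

Day 22 falls in week ⌈22/7⌉ of the month.
Days 1–7 hold the 1st Tuesday, 8–14 the 2nd, 15–21 the 3rd, 22–28 the 4th, 29–31 the 5th.
22 is in the range for the 4th.

4th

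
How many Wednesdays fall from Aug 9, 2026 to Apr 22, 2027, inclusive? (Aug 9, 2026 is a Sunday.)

Aug 9, 2026 is a Sunday; the first Wednesday on or after it is Aug 12, 2026 (3 days later).
From Aug 12, 2026 to Apr 22, 2027: 19 + 30 + 31 + 30 + 31 + 31 + 28 + 31 + 22 = 253 days (rest of Aug, Sep, Oct, Nov, Dec, Jan, Feb, Mar, Apr).
253 ÷ 7 = 36 full weeks with remainder 1, so 36 more Wednesdays after the first → 37.

37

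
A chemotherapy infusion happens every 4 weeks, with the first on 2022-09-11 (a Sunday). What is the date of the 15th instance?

2023-10-08

The 15th occurrence is 14 intervals after the first: 14 × 28 = 392 days after 2022-09-11.
September has 30 days — 19 days to the end of September leaves 373.
October has 31 days (342 left).
November has 30 days (312 left).
December has 31 days (281 left).
January has 31 days (250 left).
February has 28 days (222 left).
March has 31 days (191 left).
April has 30 days (161 left).
May has 31 days (130 left).
June has 30 days (100 left).
July has 31 days (69 left).
August has 31 days (38 left).
September has 30 days (8 left).
8 days into October → 2023-10-08.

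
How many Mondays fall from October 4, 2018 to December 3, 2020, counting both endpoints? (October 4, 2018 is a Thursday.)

113

October 4, 2018 is a Thursday; the first Monday on or after it is October 8, 2018 (4 days later).
From October 8, 2018 to December 3, 2020: 84 + 365 + 338 = 787 days (rest of 2018, 2019, to December 3, 2020 in 2020).
787 ÷ 7 = 112 full weeks with remainder 3, so 112 more Mondays after the first → 113.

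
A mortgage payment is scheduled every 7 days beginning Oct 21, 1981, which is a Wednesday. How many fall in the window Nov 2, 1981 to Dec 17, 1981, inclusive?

7

Occurrences land 7·i days after Oct 21, 1981 for i = 0, 1, 2, …
Nov 2, 1981 is 12 days after the start; 12 ÷ 7 = 1 remainder 5; since the remainder is 5, round up to i = 2. First occurrence in the window: #3 on Nov 4, 1981 (2×7 = 14 days in).
Dec 17, 1981 is 57 days after the start; 57 ÷ 7 = 8 remainder 1. Last occurrence in the window: #9 on Dec 16, 1981.
Occurrences #3 through #9: 7 in total.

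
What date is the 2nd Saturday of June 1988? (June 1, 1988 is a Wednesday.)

June 1988 begins on a Wednesday, so the first Saturday is June 4 (3 days later).
The 2nd Saturday is 1 weeks later: 4 + 7 = 11.

11 June 1988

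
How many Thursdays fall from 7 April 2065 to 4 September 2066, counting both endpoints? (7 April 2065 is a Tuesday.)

7 April 2065 is a Tuesday; the first Thursday on or after it is 9 April 2065 (2 days later).
From 9 April 2065 to 4 September 2066: 266 + 247 = 513 days (rest of 2065, to 4 September 2066 in 2066).
513 ÷ 7 = 73 full weeks with remainder 2, so 73 more Thursdays after the first → 74.

74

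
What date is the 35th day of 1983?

January has 31 days (35 − 31 = 4 remain).
4 into February → February 4.

1983-02-04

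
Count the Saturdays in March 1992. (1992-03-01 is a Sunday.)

4

1992-03-01 is a Sunday; the first Saturday on or after it is 1992-03-07 (6 days later).
From 1992-03-07 to 1992-03-31 is 31 − 7 = 24 days.
24 ÷ 7 = 3 full weeks with remainder 3, so 3 more Saturdays after the first → 4.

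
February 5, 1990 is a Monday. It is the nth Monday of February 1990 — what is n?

Day 5 falls in week ⌈5/7⌉ of the month.
Days 1–7 hold the 1st Monday, 8–14 the 2nd, 15–21 the 3rd, 22–28 the 4th, 29–31 the 5th.
5 is in the range for the 1st.

1st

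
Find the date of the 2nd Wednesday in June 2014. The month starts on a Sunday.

2014-06-11

June 2014 begins on a Sunday, so the first Wednesday is June 4 (3 days later).
The 2nd Wednesday is 1 weeks later: 4 + 7 = 11.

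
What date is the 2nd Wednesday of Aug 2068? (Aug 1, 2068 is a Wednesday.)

Aug 2068 begins on a Wednesday, so the first Wednesday is Aug 1.
The 2nd Wednesday is 1 weeks later: 1 + 7 = 8.

Aug 8, 2068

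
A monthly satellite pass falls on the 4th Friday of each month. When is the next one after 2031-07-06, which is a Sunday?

2031-07-25

July 2031 starts on a Tuesday; its first Friday is the 4th, so the 4th Friday is the 25th — 2031-07-25.
2031-07-25 is after 2031-07-06, so that is the next one.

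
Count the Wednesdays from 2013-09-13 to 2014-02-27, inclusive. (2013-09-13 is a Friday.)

24

2013-09-13 is a Friday; the first Wednesday on or after it is 2013-09-18 (5 days later).
From 2013-09-18 to 2014-02-27: 12 + 31 + 30 + 31 + 31 + 27 = 162 days (rest of September, October, November, December, January, February).
162 ÷ 7 = 23 full weeks with remainder 1, so 23 more Wednesdays after the first → 24.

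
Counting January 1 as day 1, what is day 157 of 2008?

January has 31 days (157 − 31 = 126 remain).
February has 29 days (126 − 29 = 97 remain).
March has 31 days (97 − 31 = 66 remain).
April has 30 days (66 − 30 = 36 remain).
May has 31 days (36 − 31 = 5 remain).
5 into June → June 5.

5 June 2008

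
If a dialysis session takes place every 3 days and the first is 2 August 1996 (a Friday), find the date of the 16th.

16 September 1996

The 16th occurrence is 15 intervals after the first: 15 × 3 = 45 days after 2 August 1996.
August has 31 days — 29 days to the end of August leaves 16.
16 days into September → 16 September 1996.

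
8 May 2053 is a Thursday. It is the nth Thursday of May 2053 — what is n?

Day 8 falls in week ⌈8/7⌉ of the month.
Days 1–7 hold the 1st Thursday, 8–14 the 2nd, 15–21 the 3rd, 22–28 the 4th, 29–31 the 5th.
8 is in the range for the 2nd.

2nd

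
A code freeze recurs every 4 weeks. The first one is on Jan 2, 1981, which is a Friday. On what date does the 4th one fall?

The 4th occurrence is 3 intervals after the first: 3 × 28 = 84 days after Jan 2, 1981.
Jan has 31 days — 29 days to the end of Jan leaves 55.
Feb has 28 days (27 left).
27 days into Mar → Mar 27, 1981.

Mar 27, 1981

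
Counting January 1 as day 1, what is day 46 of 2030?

Jan has 31 days (46 − 31 = 15 remain).
15 into Feb → Feb 15.

Feb 15, 2030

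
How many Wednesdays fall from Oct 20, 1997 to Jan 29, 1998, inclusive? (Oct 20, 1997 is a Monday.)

Oct 20, 1997 is a Monday; the first Wednesday on or after it is Oct 22, 1997 (2 days later).
From Oct 22, 1997 to Jan 29, 1998: 9 + 30 + 31 + 29 = 99 days (rest of Oct, Nov, Dec, Jan).
99 ÷ 7 = 14 full weeks with remainder 1, so 14 more Wednesdays after the first → 15.

15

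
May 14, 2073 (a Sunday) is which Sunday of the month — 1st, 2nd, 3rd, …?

2nd

Day 14 falls in week ⌈14/7⌉ of the month.
Days 1–7 hold the 1st Sunday, 8–14 the 2nd, 15–21 the 3rd, 22–28 the 4th, 29–31 the 5th.
14 is in the range for the 2nd.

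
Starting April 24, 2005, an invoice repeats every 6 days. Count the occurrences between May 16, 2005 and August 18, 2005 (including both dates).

16

Occurrences land 6·i days after April 24, 2005 for i = 0, 1, 2, …
May 16, 2005 is 22 days after the start; 22 ÷ 6 = 3 remainder 4; since the remainder is 4, round up to i = 4. First occurrence in the window: #5 on May 18, 2005 (4×6 = 24 days in).
August 18, 2005 is 116 days after the start; 116 ÷ 6 = 19 remainder 2. Last occurrence in the window: #20 on August 16, 2005.
Occurrences #5 through #20: 16 in total.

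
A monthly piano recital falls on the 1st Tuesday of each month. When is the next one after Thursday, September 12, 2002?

October 1, 2002

September 2002 starts on a Sunday, so its 1st Tuesday is September 3, 2002 (2 days in).
That is not after September 12, 2002, so look at October 2002.
October 2002 starts on a Tuesday, so its 1st Tuesday is October 1, 2002.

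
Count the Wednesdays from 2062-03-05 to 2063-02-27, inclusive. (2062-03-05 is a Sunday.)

2062-03-05 is a Sunday; the first Wednesday on or after it is 2062-03-08 (3 days later).
From 2062-03-08 to 2063-02-27: 298 + 58 = 356 days (rest of 2062, to 2063-02-27 in 2063).
356 ÷ 7 = 50 full weeks with remainder 6, so 50 more Wednesdays after the first → 51.

51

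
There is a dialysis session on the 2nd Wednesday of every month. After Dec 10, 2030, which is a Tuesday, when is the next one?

Dec 11, 2030

Dec 2030 starts on a Sunday; its first Wednesday is the 4th, so the 2nd Wednesday is the 11th — Dec 11, 2030.
Dec 11, 2030 is after Dec 10, 2030, so that is the next one.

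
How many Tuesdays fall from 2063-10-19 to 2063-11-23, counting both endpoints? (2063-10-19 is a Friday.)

2063-10-19 is a Friday; the first Tuesday on or after it is 2063-10-23 (4 days later).
From 2063-10-23 to 2063-11-23: 8 + 23 = 31 days (rest of October, November).
31 ÷ 7 = 4 full weeks with remainder 3, so 4 more Tuesdays after the first → 5.

5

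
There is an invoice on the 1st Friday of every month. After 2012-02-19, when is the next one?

February 2012 starts on a Wednesday, so its 1st Friday is 2012-02-03 (2 days in).
That is not after 2012-02-19, so look at March 2012.
March 2012 starts on a Thursday, so its 1st Friday is 2012-03-02 (1 day in).

2012-03-02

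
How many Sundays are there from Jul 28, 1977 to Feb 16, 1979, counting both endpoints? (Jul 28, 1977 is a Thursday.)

Jul 28, 1977 is a Thursday; the first Sunday on or after it is Jul 31, 1977 (3 days later).
From Jul 31, 1977 to Feb 16, 1979: 153 + 365 + 47 = 565 days (rest of 1977, 1978, to Feb 16, 1979 in 1979).
565 ÷ 7 = 80 full weeks with remainder 5, so 80 more Sundays after the first → 81.

81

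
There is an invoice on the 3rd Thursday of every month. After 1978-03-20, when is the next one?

1978-04-20

March 1978 starts on a Wednesday; its first Thursday is the 2nd, so the 3rd Thursday is the 16th — 1978-03-16.
That is not after 1978-03-20, so look at April 1978.
April 1978 starts on a Saturday; its first Thursday is the 6th, so the 3rd Thursday is the 20th — 1978-04-20.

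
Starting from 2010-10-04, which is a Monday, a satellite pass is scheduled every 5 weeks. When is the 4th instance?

The 4th occurrence is 3 intervals after the first: 3 × 35 = 105 days after 2010-10-04.
October has 31 days — 27 days to the end of October leaves 78.
November has 30 days (48 left).
December has 31 days (17 left).
17 days into January → 2011-01-17.

2011-01-17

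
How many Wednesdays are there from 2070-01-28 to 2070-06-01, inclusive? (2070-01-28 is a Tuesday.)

18

2070-01-28 is a Tuesday; the first Wednesday on or after it is 2070-01-29 (1 day later).
From 2070-01-29 to 2070-06-01: 2 + 28 + 31 + 30 + 31 + 1 = 123 days (rest of January, February, March, April, May, June).
123 ÷ 7 = 17 full weeks with remainder 4, so 17 more Wednesdays after the first → 18.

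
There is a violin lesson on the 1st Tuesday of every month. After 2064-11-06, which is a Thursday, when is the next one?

2064-12-02

November 2064 starts on a Saturday, so its 1st Tuesday is 2064-11-04 (3 days in).
That is not after 2064-11-06, so look at December 2064.
December 2064 starts on a Monday, so its 1st Tuesday is 2064-12-02 (1 day in).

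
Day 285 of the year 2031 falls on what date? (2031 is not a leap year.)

October 12, 2031

January has 31 days (285 − 31 = 254 remain).
February has 28 days (254 − 28 = 226 remain).
March has 31 days (226 − 31 = 195 remain).
April has 30 days (195 − 30 = 165 remain).
May has 31 days (165 − 31 = 134 remain).
June has 30 days (134 − 30 = 104 remain).
July has 31 days (104 − 31 = 73 remain).
August has 31 days (73 − 31 = 42 remain).
September has 30 days (42 − 30 = 12 remain).
12 into October → October 12.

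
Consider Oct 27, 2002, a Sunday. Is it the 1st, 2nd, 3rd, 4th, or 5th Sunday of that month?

4th

Day 27 falls in week ⌈27/7⌉ of the month.
Days 1–7 hold the 1st Sunday, 8–14 the 2nd, 15–21 the 3rd, 22–28 the 4th, 29–31 the 5th.
27 is in the range for the 4th.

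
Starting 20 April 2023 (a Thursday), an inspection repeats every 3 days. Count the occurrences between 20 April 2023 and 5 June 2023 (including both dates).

16

Occurrences land 3·i days after 20 April 2023 for i = 0, 1, 2, …
The window opens on the start date, so the first occurrence inside is #1 on 20 April 2023.
5 June 2023 is 46 days after the start; 46 ÷ 3 = 15 remainder 1. Last occurrence in the window: #16 on 4 June 2023.
Occurrences #1 through #16: 16 in total.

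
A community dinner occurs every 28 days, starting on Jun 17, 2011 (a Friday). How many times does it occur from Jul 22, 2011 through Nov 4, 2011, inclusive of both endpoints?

Occurrences land 28·i days after Jun 17, 2011 for i = 0, 1, 2, …
Jul 22, 2011 is 35 days after the start; 35 ÷ 28 = 1 remainder 7; since the remainder is 7, round up to i = 2. First occurrence in the window: #3 on Aug 12, 2011 (2×28 = 56 days in).
Nov 4, 2011 is 140 days after the start; 140 ÷ 28 = 5 remainder 0. Last occurrence in the window: #6 on Nov 4, 2011.
Occurrences #3 through #6: 4 in total.

4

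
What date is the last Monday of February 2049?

The first Monday of February 2049 is February 1.
February 2049 has 28 days. Adding weeks: 1, 8, 15, 22 — the last one ≤ 28 is the 22nd.

22 February 2049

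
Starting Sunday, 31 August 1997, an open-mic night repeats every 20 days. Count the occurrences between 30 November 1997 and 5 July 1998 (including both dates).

11

Occurrences land 20·i days after 31 August 1997 for i = 0, 1, 2, …
30 November 1997 is 91 days after the start; 91 ÷ 20 = 4 remainder 11; since the remainder is 11, round up to i = 5. First occurrence in the window: #6 on 9 December 1997 (5×20 = 100 days in).
5 July 1998 is 308 days after the start; 308 ÷ 20 = 15 remainder 8. Last occurrence in the window: #16 on 27 June 1998.
Occurrences #6 through #16: 11 in total.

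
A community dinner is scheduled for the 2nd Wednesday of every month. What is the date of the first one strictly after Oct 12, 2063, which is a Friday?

Oct 2063 starts on a Monday; its first Wednesday is the 3rd, so the 2nd Wednesday is the 10th — Oct 10, 2063.
That is not after Oct 12, 2063, so look at Nov 2063.
Nov 2063 starts on a Thursday; its first Wednesday is the 7th, so the 2nd Wednesday is the 14th — Nov 14, 2063.

Nov 14, 2063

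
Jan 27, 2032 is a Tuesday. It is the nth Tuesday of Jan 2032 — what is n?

4th

Day 27 falls in week ⌈27/7⌉ of the month.
Days 1–7 hold the 1st Tuesday, 8–14 the 2nd, 15–21 the 3rd, 22–28 the 4th, 29–31 the 5th.
27 is in the range for the 4th.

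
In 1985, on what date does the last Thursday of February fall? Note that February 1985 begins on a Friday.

28 February 1985

February 1985 begins on a Friday, so the first Thursday is February 7 (6 days later).
February 1985 has 28 days. Adding weeks: 7, 14, 21, 28 — the last one ≤ 28 is the 28th.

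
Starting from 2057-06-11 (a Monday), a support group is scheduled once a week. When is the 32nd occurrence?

2058-01-14

The 32nd occurrence is 31 intervals after the first: 31 × 7 = 217 days after 2057-06-11.
June has 30 days — 19 days to the end of June leaves 198.
July has 31 days (167 left).
August has 31 days (136 left).
September has 30 days (106 left).
October has 31 days (75 left).
November has 30 days (45 left).
December has 31 days (14 left).
14 days into January → 2058-01-14.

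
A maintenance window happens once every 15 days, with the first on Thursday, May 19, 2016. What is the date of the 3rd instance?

The 3rd occurrence is 2 intervals after the first: 2 × 15 = 30 days after May 19, 2016.
May has 31 days — 12 days to the end of May leaves 18.
18 days into Jun → Jun 18, 2016.

Jun 18, 2016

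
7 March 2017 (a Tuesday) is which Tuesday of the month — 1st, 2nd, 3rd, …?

1st

Day 7 falls in week ⌈7/7⌉ of the month.
Days 1–7 hold the 1st Tuesday, 8–14 the 2nd, 15–21 the 3rd, 22–28 the 4th, 29–31 the 5th.
7 is in the range for the 1st.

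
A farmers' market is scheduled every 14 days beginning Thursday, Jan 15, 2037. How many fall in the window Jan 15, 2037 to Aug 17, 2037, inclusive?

16

Occurrences land 14·i days after Jan 15, 2037 for i = 0, 1, 2, …
The window opens on the start date, so the first occurrence inside is #1 on Jan 15, 2037.
Aug 17, 2037 is 214 days after the start; 214 ÷ 14 = 15 remainder 4. Last occurrence in the window: #16 on Aug 13, 2037.
Occurrences #1 through #16: 16 in total.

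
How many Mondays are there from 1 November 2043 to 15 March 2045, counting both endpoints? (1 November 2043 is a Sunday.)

1 November 2043 is a Sunday; the first Monday on or after it is 2 November 2043 (1 day later).
From 2 November 2043 to 15 March 2045: 59 + 366 + 74 = 499 days (rest of 2043, 2044, to 15 March 2045 in 2045).
499 ÷ 7 = 71 full weeks with remainder 2, so 71 more Mondays after the first → 72.

72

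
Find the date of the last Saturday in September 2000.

30 September 2000

September 2000 begins on a Friday, so the first Saturday is September 2 (1 day later).
September 2000 has 30 days. Adding weeks: 2, 9, 16, 23, 30 — the last one ≤ 30 is the 30th.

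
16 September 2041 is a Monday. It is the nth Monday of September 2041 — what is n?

Day 16 falls in week ⌈16/7⌉ of the month.
Days 1–7 hold the 1st Monday, 8–14 the 2nd, 15–21 the 3rd, 22–28 the 4th, 29–31 the 5th.
16 is in the range for the 3rd.

3rd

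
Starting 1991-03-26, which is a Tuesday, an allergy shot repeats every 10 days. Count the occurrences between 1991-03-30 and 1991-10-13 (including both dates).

20

Occurrences land 10·i days after 1991-03-26 for i = 0, 1, 2, …
1991-03-30 is 4 days after the start; 4 ÷ 10 = 0 remainder 4; since the remainder is 4, round up to i = 1. First occurrence in the window: #2 on 1991-04-05 (1×10 = 10 days in).
1991-10-13 is 201 days after the start; 201 ÷ 10 = 20 remainder 1. Last occurrence in the window: #21 on 1991-10-12.
Occurrences #2 through #21: 20 in total.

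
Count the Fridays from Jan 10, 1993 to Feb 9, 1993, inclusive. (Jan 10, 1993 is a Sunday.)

Jan 10, 1993 is a Sunday; the first Friday on or after it is Jan 15, 1993 (5 days later).
From Jan 15, 1993 to Feb 9, 1993: 16 + 9 = 25 days (rest of Jan, Feb).
25 ÷ 7 = 3 full weeks with remainder 4, so 3 more Fridays after the first → 4.

4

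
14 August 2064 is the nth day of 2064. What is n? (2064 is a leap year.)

227

Days in months before August: 31 + 29 + 31 + 30 + 31 + 30 + 31 = 213.
Plus 14 days into August → day 227.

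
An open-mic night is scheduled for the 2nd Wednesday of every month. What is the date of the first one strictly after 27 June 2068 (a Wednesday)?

11 July 2068

June 2068 starts on a Friday; its first Wednesday is the 6th, so the 2nd Wednesday is the 13th — 13 June 2068.
That is not after 27 June 2068, so look at July 2068.
July 2068 starts on a Sunday; its first Wednesday is the 4th, so the 2nd Wednesday is the 11th — 11 July 2068.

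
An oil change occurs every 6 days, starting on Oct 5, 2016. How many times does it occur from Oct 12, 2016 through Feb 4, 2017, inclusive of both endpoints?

19

Occurrences land 6·i days after Oct 5, 2016 for i = 0, 1, 2, …
Oct 12, 2016 is 7 days after the start; 7 ÷ 6 = 1 remainder 1; since the remainder is 1, round up to i = 2. First occurrence in the window: #3 on Oct 17, 2016 (2×6 = 12 days in).
Feb 4, 2017 is 122 days after the start; 122 ÷ 6 = 20 remainder 2. Last occurrence in the window: #21 on Feb 2, 2017.
Occurrences #3 through #21: 19 in total.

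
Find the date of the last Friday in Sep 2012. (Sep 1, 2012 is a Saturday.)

Sep 28, 2012

Sep 2012 begins on a Saturday, so the first Friday is Sep 7 (6 days later).
Sep 2012 has 30 days. Adding weeks: 7, 14, 21, 28 — the last one ≤ 30 is the 28th.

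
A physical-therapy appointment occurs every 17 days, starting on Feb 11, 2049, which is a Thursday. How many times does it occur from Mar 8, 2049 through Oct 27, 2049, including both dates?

Occurrences land 17·i days after Feb 11, 2049 for i = 0, 1, 2, …
Mar 8, 2049 is 25 days after the start; 25 ÷ 17 = 1 remainder 8; since the remainder is 8, round up to i = 2. First occurrence in the window: #3 on Mar 17, 2049 (2×17 = 34 days in).
Oct 27, 2049 is 258 days after the start; 258 ÷ 17 = 15 remainder 3. Last occurrence in the window: #16 on Oct 24, 2049.
Occurrences #3 through #16: 14 in total.

14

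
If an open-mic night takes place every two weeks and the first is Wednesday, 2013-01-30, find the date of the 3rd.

The 3rd occurrence is 2 intervals after the first: 2 × 14 = 28 days after 2013-01-30.
January has 31 days — 1 day to the end of January leaves 27.
27 days into February → 2013-02-27.

2013-02-27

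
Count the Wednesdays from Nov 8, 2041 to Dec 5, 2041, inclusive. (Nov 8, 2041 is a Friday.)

Nov 8, 2041 is a Friday; the first Wednesday on or after it is Nov 13, 2041 (5 days later).
From Nov 13, 2041 to Dec 5, 2041: 17 + 5 = 22 days (rest of Nov, Dec).
22 ÷ 7 = 3 full weeks with remainder 1, so 3 more Wednesdays after the first → 4.

4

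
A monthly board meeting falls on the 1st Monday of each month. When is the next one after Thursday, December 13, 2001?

December 2001 starts on a Saturday, so its 1st Monday is December 3, 2001 (2 days in).
That is not after December 13, 2001, so look at January 2002.
January 2002 starts on a Tuesday, so its 1st Monday is January 7, 2002 (6 days in).

January 7, 2002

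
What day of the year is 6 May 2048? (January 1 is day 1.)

Days in months before May: 31 + 29 + 31 + 30 = 121.
Plus 6 days into May → day 127.

127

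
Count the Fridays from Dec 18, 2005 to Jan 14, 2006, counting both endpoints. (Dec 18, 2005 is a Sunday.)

4

Dec 18, 2005 is a Sunday; the first Friday on or after it is Dec 23, 2005 (5 days later).
From Dec 23, 2005 to Jan 14, 2006: 8 + 14 = 22 days (rest of Dec, Jan).
22 ÷ 7 = 3 full weeks with remainder 1, so 3 more Fridays after the first → 4.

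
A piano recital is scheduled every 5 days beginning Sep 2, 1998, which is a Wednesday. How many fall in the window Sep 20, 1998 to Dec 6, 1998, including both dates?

16

Occurrences land 5·i days after Sep 2, 1998 for i = 0, 1, 2, …
Sep 20, 1998 is 18 days after the start; 18 ÷ 5 = 3 remainder 3; since the remainder is 3, round up to i = 4. First occurrence in the window: #5 on Sep 22, 1998 (4×5 = 20 days in).
Dec 6, 1998 is 95 days after the start; 95 ÷ 5 = 19 remainder 0. Last occurrence in the window: #20 on Dec 6, 1998.
Occurrences #5 through #20: 16 in total.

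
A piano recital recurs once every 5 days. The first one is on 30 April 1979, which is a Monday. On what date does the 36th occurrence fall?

22 October 1979

The 36th occurrence is 35 intervals after the first: 35 × 5 = 175 days after 30 April 1979.
April has 30 days — 0 days to the end of April leaves 175.
May has 31 days (144 left).
June has 30 days (114 left).
July has 31 days (83 left).
August has 31 days (52 left).
September has 30 days (22 left).
22 days into October → 22 October 1979.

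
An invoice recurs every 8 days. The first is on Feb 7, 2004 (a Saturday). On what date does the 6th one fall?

The 6th occurrence is 5 intervals after the first: 5 × 8 = 40 days after Feb 7, 2004.
Feb has 29 days — 22 days to the end of Feb leaves 18.
18 days into Mar → Mar 18, 2004.

Mar 18, 2004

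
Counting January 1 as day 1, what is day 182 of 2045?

2045-07-01

January has 31 days (182 − 31 = 151 remain).
February has 28 days (151 − 28 = 123 remain).
March has 31 days (123 − 31 = 92 remain).
April has 30 days (92 − 30 = 62 remain).
May has 31 days (62 − 31 = 31 remain).
June has 30 days (31 − 30 = 1 remain).
1 into July → July 1.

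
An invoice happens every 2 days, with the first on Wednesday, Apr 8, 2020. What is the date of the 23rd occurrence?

May 22, 2020

The 23rd occurrence is 22 intervals after the first: 22 × 2 = 44 days after Apr 8, 2020.
Apr has 30 days — 22 days to the end of Apr leaves 22.
22 days into May → May 22, 2020.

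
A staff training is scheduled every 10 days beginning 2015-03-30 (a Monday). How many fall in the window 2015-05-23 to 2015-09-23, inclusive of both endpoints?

Occurrences land 10·i days after 2015-03-30 for i = 0, 1, 2, …
2015-05-23 is 54 days after the start; 54 ÷ 10 = 5 remainder 4; since the remainder is 4, round up to i = 6. First occurrence in the window: #7 on 2015-05-29 (6×10 = 60 days in).
2015-09-23 is 177 days after the start; 177 ÷ 10 = 17 remainder 7. Last occurrence in the window: #18 on 2015-09-16.
Occurrences #7 through #18: 12 in total.

12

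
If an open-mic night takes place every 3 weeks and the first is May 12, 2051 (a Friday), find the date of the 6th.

The 6th occurrence is 5 intervals after the first: 5 × 21 = 105 days after May 12, 2051.
May has 31 days — 19 days to the end of May leaves 86.
Jun has 30 days (56 left).
Jul has 31 days (25 left).
25 days into Aug → Aug 25, 2051.

Aug 25, 2051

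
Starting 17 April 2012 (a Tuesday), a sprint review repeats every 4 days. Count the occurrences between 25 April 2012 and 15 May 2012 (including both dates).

6

Occurrences land 4·i days after 17 April 2012 for i = 0, 1, 2, …
25 April 2012 is 8 days after the start; 8 ÷ 4 = 2 remainder 0. First occurrence in the window: #3 on 25 April 2012 (2×4 = 8 days in).
15 May 2012 is 28 days after the start; 28 ÷ 4 = 7 remainder 0. Last occurrence in the window: #8 on 15 May 2012.
Occurrences #3 through #8: 6 in total.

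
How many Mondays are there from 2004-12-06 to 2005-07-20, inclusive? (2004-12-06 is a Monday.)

33

2004-12-06 is a Monday; the first Monday on or after it is 2004-12-06.
From 2004-12-06 to 2005-07-20: 25 + 31 + 28 + 31 + 30 + 31 + 30 + 20 = 226 days (rest of December, January, February, March, April, May, June, July).
226 ÷ 7 = 32 full weeks with remainder 2, so 32 more Mondays after the first → 33.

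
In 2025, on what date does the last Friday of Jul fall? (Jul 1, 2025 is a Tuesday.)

Jul 25, 2025

Jul 2025 begins on a Tuesday, so the first Friday is Jul 4 (3 days later).
Jul 2025 has 31 days. Adding weeks: 4, 11, 18, 25 — the last one ≤ 31 is the 25th.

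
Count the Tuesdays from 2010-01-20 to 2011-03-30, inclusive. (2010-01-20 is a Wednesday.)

2010-01-20 is a Wednesday; the first Tuesday on or after it is 2010-01-26 (6 days later).
From 2010-01-26 to 2011-03-30: 339 + 89 = 428 days (rest of 2010, to 2011-03-30 in 2011).
428 ÷ 7 = 61 full weeks with remainder 1, so 61 more Tuesdays after the first → 62.

62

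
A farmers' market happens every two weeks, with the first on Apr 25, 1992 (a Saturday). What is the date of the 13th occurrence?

The 13th occurrence is 12 intervals after the first: 12 × 14 = 168 days after Apr 25, 1992.
Apr has 30 days — 5 days to the end of Apr leaves 163.
May has 31 days (132 left).
Jun has 30 days (102 left).
Jul has 31 days (71 left).
Aug has 31 days (40 left).
Sep has 30 days (10 left).
10 days into Oct → Oct 10, 1992.

Oct 10, 1992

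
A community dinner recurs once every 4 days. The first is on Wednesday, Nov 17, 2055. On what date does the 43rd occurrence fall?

May 3, 2056

The 43rd occurrence is 42 intervals after the first: 42 × 4 = 168 days after Nov 17, 2055.
Nov has 30 days — 13 days to the end of Nov leaves 155.
Dec has 31 days (124 left).
Jan has 31 days (93 left).
Feb has 29 days (64 left).
Mar has 31 days (33 left).
Apr has 30 days (3 left).
3 days into May → May 3, 2056.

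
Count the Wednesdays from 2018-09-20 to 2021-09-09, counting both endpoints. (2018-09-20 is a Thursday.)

2018-09-20 is a Thursday; the first Wednesday on or after it is 2018-09-26 (6 days later).
From 2018-09-26 to 2021-09-09: 96 + 365 + 366 + 252 = 1079 days (rest of 2018, 2019, 2020, to 2021-09-09 in 2021).
1079 ÷ 7 = 154 full weeks with remainder 1, so 154 more Wednesdays after the first → 155.

155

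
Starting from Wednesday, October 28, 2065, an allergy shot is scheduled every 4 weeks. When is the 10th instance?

July 7, 2066

The 10th occurrence is 9 intervals after the first: 9 × 28 = 252 days after October 28, 2065.
October has 31 days — 3 days to the end of October leaves 249.
November has 30 days (219 left).
December has 31 days (188 left).
January has 31 days (157 left).
February has 28 days (129 left).
March has 31 days (98 left).
April has 30 days (68 left).
May has 31 days (37 left).
June has 30 days (7 left).
7 days into July → July 7, 2066.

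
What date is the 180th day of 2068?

Jan has 31 days (180 − 31 = 149 remain).
Feb has 29 days (149 − 29 = 120 remain).
Mar has 31 days (120 − 31 = 89 remain).
Apr has 30 days (89 − 30 = 59 remain).
May has 31 days (59 − 31 = 28 remain).
28 into Jun → Jun 28.

Jun 28, 2068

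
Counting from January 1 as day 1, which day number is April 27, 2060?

118

Days in months before April: 31 + 29 + 31 = 91.
Plus 27 days into April → day 118.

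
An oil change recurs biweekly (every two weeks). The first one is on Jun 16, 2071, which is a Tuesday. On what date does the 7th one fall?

Sep 8, 2071

The 7th occurrence is 6 intervals after the first: 6 × 14 = 84 days after Jun 16, 2071.
Jun has 30 days — 14 days to the end of Jun leaves 70.
Jul has 31 days (39 left).
Aug has 31 days (8 left).
8 days into Sep → Sep 8, 2071.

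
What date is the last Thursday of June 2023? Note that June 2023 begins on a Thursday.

2023-06-29

June 2023 begins on a Thursday, so the first Thursday is June 1.
June 2023 has 30 days. Adding weeks: 1, 8, 15, 22, 29 — the last one ≤ 30 is the 29th.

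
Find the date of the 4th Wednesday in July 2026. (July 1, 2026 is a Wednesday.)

July 2026 begins on a Wednesday, so the first Wednesday is July 1.
The 4th Wednesday is 3 weeks later: 1 + 21 = 22.

July 22, 2026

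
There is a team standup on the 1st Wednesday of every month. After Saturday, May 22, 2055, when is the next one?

May 2055 starts on a Saturday, so its 1st Wednesday is May 5, 2055 (4 days in).
That is not after May 22, 2055, so look at Jun 2055.
Jun 2055 starts on a Tuesday, so its 1st Wednesday is Jun 2, 2055 (1 day in).

Jun 2, 2055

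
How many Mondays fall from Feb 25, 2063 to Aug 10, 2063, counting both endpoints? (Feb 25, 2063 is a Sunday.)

Feb 25, 2063 is a Sunday; the first Monday on or after it is Feb 26, 2063 (1 day later).
From Feb 26, 2063 to Aug 10, 2063: 2 + 31 + 30 + 31 + 30 + 31 + 10 = 165 days (rest of Feb, Mar, Apr, May, Jun, Jul, Aug).
165 ÷ 7 = 23 full weeks with remainder 4, so 23 more Mondays after the first → 24.

24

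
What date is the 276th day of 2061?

3 October 2061

January has 31 days (276 − 31 = 245 remain).
February has 28 days (245 − 28 = 217 remain).
March has 31 days (217 − 31 = 186 remain).
April has 30 days (186 − 30 = 156 remain).
May has 31 days (156 − 31 = 125 remain).
June has 30 days (125 − 30 = 95 remain).
July has 31 days (95 − 31 = 64 remain).
August has 31 days (64 − 31 = 33 remain).
September has 30 days (33 − 30 = 3 remain).
3 into October → October 3.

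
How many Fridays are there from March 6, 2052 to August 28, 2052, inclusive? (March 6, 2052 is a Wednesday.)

25

March 6, 2052 is a Wednesday; the first Friday on or after it is March 8, 2052 (2 days later).
From March 8, 2052 to August 28, 2052: 23 + 30 + 31 + 30 + 31 + 28 = 173 days (rest of March, April, May, June, July, August).
173 ÷ 7 = 24 full weeks with remainder 5, so 24 more Fridays after the first → 25.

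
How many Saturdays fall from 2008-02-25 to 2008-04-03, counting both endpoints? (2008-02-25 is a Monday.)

5

2008-02-25 is a Monday; the first Saturday on or after it is 2008-03-01 (5 days later).
From 2008-03-01 to 2008-04-03: 30 + 3 = 33 days (rest of March, April).
33 ÷ 7 = 4 full weeks with remainder 5, so 4 more Saturdays after the first → 5.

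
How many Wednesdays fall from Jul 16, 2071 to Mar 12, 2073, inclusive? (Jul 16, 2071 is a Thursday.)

86

Jul 16, 2071 is a Thursday; the first Wednesday on or after it is Jul 22, 2071 (6 days later).
From Jul 22, 2071 to Mar 12, 2073: 162 + 366 + 71 = 599 days (rest of 2071, 2072, to Mar 12, 2073 in 2073).
599 ÷ 7 = 85 full weeks with remainder 4, so 85 more Wednesdays after the first → 86.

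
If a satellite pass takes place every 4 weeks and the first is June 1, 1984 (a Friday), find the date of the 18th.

The 18th occurrence is 17 intervals after the first: 17 × 28 = 476 days after June 1, 1984.
June has 30 days — 29 days to the end of June leaves 447.
From end of June to end of 1984 is 184 days (263 left).
January has 31 days (232 left).
February has 28 days (204 left).
March has 31 days (173 left).
April has 30 days (143 left).
May has 31 days (112 left).
June has 30 days (82 left).
July has 31 days (51 left).
August has 31 days (20 left).
20 days into September → September 20, 1985.

September 20, 1985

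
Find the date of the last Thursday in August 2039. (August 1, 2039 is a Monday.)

August 2039 begins on a Monday, so the first Thursday is August 4 (3 days later).
August 2039 has 31 days. Adding weeks: 4, 11, 18, 25 — the last one ≤ 31 is the 25th.

2039-08-25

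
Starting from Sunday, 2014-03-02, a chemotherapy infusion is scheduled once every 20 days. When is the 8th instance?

2014-07-20

The 8th occurrence is 7 intervals after the first: 7 × 20 = 140 days after 2014-03-02.
March has 31 days — 29 days to the end of March leaves 111.
April has 30 days (81 left).
May has 31 days (50 left).
June has 30 days (20 left).
20 days into July → 2014-07-20.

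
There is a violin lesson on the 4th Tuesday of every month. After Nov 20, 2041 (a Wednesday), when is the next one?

Nov 2041 starts on a Friday; its first Tuesday is the 5th, so the 4th Tuesday is the 26th — Nov 26, 2041.
Nov 26, 2041 is after Nov 20, 2041, so that is the next one.

Nov 26, 2041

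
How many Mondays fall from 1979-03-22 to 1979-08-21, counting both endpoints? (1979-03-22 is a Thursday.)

1979-03-22 is a Thursday; the first Monday on or after it is 1979-03-26 (4 days later).
From 1979-03-26 to 1979-08-21: 5 + 30 + 31 + 30 + 31 + 21 = 148 days (rest of March, April, May, June, July, August).
148 ÷ 7 = 21 full weeks with remainder 1, so 21 more Mondays after the first → 22.

22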